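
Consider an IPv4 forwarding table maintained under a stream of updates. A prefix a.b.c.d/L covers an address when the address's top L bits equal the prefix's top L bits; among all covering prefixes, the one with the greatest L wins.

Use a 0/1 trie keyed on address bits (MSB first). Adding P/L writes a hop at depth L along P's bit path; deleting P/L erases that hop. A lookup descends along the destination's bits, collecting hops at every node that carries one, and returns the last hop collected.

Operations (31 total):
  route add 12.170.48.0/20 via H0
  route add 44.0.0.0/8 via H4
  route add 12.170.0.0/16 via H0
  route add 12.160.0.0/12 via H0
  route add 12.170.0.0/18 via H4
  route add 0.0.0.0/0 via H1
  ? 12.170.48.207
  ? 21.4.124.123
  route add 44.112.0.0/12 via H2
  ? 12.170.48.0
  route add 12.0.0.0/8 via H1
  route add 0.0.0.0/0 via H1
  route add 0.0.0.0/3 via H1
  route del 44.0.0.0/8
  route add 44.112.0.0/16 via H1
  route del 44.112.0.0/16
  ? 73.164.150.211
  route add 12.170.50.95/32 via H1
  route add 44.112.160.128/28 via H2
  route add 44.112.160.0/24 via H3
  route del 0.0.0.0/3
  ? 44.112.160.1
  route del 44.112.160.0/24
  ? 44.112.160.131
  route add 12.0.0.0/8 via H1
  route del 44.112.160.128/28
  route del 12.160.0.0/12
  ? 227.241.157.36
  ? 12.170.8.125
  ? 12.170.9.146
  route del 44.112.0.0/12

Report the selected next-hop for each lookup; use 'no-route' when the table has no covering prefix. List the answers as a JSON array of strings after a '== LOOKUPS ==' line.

Trace:
  + 12.170.48.0/20 (H0) depth=20
  + 44.0.0.0/8 (H4) depth=8
  + 12.170.0.0/16 (H0) depth=16
  + 12.160.0.0/12 (H0) depth=12
  + 12.170.0.0/18 (H4) depth=18
  + 0.0.0.0/0 (H1) depth=0
  Q 12.170.48.207: descend 00001100101010100011 ; hops seen [H1,H0,H0,H4,H0] ; pick H0
  Q 21.4.124.123: descend 000 ; hops seen [H1] ; pick H1
  + 44.112.0.0/12 (H2) depth=12
  Q 12.170.48.0: descend 00001100101010100011 ; hops seen [H1,H0,H0,H4,H0] ; pick H0
  + 12.0.0.0/8 (H1) depth=8
  + 0.0.0.0/0 (H1) depth=0
  + 0.0.0.0/3 (H1) depth=3
  - 44.0.0.0/8 clear@8
  + 44.112.0.0/16 (H1) depth=16
  - 44.112.0.0/16 clear@16
  Q 73.164.150.211: descend 0 ; hops seen [H1] ; pick H1
  + 12.170.50.95/32 (H1) depth=32
  + 44.112.160.128/28 (H2) depth=28
  + 44.112.160.0/24 (H3) depth=24
  - 0.0.0.0/3 clear@3
  Q 44.112.160.1: descend 001011000111000010100000 ; hops seen [H1,H2,H3] ; pick H3
  - 44.112.160.0/24 clear@24
  Q 44.112.160.131: descend 0010110001110000101000001000 ; hops seen [H1,H2,H2] ; pick H2
  + 12.0.0.0/8 (H1) depth=8
  - 44.112.160.128/28 clear@28
  - 12.160.0.0/12 clear@12
  Q 227.241.157.36: descend ε ; hops seen [H1] ; pick H1
  Q 12.170.8.125: descend 000011001010101000 ; hops seen [H1,H1,H0,H4] ; pick H4
  Q 12.170.9.146: descend 000011001010101000 ; hops seen [H1,H1,H0,H4] ; pick H4
  - 44.112.0.0/12 clear@12

== LOOKUPS ==
["H0","H1","H0","H1","H3","H2","H1","H4","H4"]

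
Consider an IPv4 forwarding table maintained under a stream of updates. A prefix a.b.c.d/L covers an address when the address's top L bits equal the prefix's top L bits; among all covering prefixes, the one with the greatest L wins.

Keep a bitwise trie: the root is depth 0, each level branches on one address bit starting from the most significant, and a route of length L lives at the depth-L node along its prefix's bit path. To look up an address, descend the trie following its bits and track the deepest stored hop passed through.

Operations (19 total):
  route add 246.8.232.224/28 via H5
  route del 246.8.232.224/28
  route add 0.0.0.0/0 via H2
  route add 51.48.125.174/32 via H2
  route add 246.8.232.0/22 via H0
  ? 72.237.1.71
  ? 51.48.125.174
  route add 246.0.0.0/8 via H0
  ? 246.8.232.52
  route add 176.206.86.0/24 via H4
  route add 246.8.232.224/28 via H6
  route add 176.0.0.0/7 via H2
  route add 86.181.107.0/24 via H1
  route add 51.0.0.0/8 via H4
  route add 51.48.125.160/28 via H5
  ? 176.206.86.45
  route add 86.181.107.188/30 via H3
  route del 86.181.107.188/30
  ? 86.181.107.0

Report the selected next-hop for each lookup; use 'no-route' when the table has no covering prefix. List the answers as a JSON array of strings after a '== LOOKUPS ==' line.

Trace:
  add 246.8.232.224/28 -> H5 at depth 28
  - 246.8.232.224/28 clear@28
  add 0.0.0.0/0 -> H2 at depth 0
  add 51.48.125.174/32 -> H2 at depth 32
  add 246.8.232.0/22 -> H0 at depth 22
  lookup 72.237.1.71: bits 0 walk d0:H2→d1:- -> H2
  lookup 51.48.125.174: bits 00110011001100000111110110101110 walk d0:H2→d1:-→d2:-→d3:-→d4:-→d5:-→d6:-→d7:-→d8:-→d9:-→d10:-→d11:-→d12:-→d13:-→d14:-→d15:-→d16:-→d17:-→d18:-→d19:-→d20:-→d21:-→d22:-→d23:-→d24:-→d25:-→d26:-→d27:-→d28:-→d29:-→d30:-→d31:-→d32:H2 -> H2
  add 246.0.0.0/8 -> H0 at depth 8
  lookup 246.8.232.52: bits 111101100000100011101000 walk d0:H2→d1:-→d2:-→d3:-→d4:-→d5:-→d6:-→d7:-→d8:H0→d9:-→d10:-→d11:-→d12:-→d13:-→d14:-→d15:-→d16:-→d17:-→d18:-→d19:-→d20:-→d21:-→d22:H0→d23:-→d24:- -> H0
  add 176.206.86.0/24 -> H4 at depth 24
  add 246.8.232.224/28 -> H6 at depth 28
  add 176.0.0.0/7 -> H2 at depth 7
  add 86.181.107.0/24 -> H1 at depth 24
  add 51.0.0.0/8 -> H4 at depth 8
  add 51.48.125.160/28 -> H5 at depth 28
  lookup 176.206.86.45: bits 101100001100111001010110 walk d0:H2→d1:-→d2:-→d3:-→d4:-→d5:-→d6:-→d7:H2→d8:-→d9:-→d10:-→d11:-→d12:-→d13:-→d14:-→d15:-→d16:-→d17:-→d18:-→d19:-→d20:-→d21:-→d22:-→d23:-→d24:H4 -> H4
  add 86.181.107.188/30 -> H3 at depth 30
  - 86.181.107.188/30 clear@30
  lookup 86.181.107.0: bits 010101101011010101101011 walk d0:H2→d1:-→d2:-→d3:-→d4:-→d5:-→d6:-→d7:-→d8:-→d9:-→d10:-→d11:-→d12:-→d13:-→d14:-→d15:-→d16:-→d17:-→d18:-→d19:-→d20:-→d21:-→d22:-→d23:-→d24:H1 -> H1

== LOOKUPS ==
["H2","H2","H0","H4","H1"]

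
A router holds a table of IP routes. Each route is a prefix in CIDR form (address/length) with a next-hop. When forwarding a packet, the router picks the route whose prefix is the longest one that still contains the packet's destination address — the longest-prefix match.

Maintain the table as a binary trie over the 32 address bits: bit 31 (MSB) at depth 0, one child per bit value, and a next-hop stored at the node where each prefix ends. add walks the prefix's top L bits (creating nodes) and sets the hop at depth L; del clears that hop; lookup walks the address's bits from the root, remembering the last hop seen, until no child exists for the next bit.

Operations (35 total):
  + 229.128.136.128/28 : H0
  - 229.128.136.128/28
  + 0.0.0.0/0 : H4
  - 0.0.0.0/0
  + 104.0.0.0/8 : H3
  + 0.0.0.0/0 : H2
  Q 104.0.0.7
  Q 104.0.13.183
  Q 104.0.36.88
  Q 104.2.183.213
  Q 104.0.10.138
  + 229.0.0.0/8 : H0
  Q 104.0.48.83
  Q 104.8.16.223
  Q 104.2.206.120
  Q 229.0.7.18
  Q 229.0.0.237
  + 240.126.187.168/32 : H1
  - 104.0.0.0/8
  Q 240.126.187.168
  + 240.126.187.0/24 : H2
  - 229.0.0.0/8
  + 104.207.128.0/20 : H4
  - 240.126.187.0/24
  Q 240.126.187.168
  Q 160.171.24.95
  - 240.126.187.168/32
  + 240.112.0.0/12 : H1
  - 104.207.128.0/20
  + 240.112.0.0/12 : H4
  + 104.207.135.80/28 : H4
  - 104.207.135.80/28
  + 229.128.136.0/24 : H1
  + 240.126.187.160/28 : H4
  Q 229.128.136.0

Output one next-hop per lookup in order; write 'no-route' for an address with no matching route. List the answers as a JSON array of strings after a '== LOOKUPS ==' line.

Process each operation:
  + 229.128.136.128/28 (H0) depth=28
  del 229.128.136.128/28 (clear depth 28)
  + 0.0.0.0/0 (H4) depth=0
  del 0.0.0.0/0 (clear depth 0)
  + 104.0.0.0/8 (H3) depth=8
  + 0.0.0.0/0 (H2) depth=0
  Q 104.0.0.7: descend 01101000 ; hops seen [H2,H3] ; pick H3
  Q 104.0.13.183: descend 01101000 ; hops seen [H2,H3] ; pick H3
  Q 104.0.36.88: descend 01101000 ; hops seen [H2,H3] ; pick H3
  Q 104.2.183.213: descend 01101000 ; hops seen [H2,H3] ; pick H3
  Q 104.0.10.138: descend 01101000 ; hops seen [H2,H3] ; pick H3
  + 229.0.0.0/8 (H0) depth=8
  Q 104.0.48.83: descend 01101000 ; hops seen [H2,H3] ; pick H3
  Q 104.8.16.223: descend 01101000 ; hops seen [H2,H3] ; pick H3
  Q 104.2.206.120: descend 01101000 ; hops seen [H2,H3] ; pick H3
  Q 229.0.7.18: descend 11100101 ; hops seen [H2,H0] ; pick H0
  Q 229.0.0.237: descend 11100101 ; hops seen [H2,H0] ; pick H0
  + 240.126.187.168/32 (H1) depth=32
  del 104.0.0.0/8 (clear depth 8)
  Q 240.126.187.168: descend 11110000011111101011101110101000 ; hops seen [H2,H1] ; pick H1
  + 240.126.187.0/24 (H2) depth=24
  del 229.0.0.0/8 (clear depth 8)
  + 104.207.128.0/20 (H4) depth=20
  del 240.126.187.0/24 (clear depth 24)
  Q 240.126.187.168: descend 11110000011111101011101110101000 ; hops seen [H2,H1] ; pick H1
  Q 160.171.24.95: descend 1 ; hops seen [H2] ; pick H2
  del 240.126.187.168/32 (clear depth 32)
  + 240.112.0.0/12 (H1) depth=12
  del 104.207.128.0/20 (clear depth 20)
  + 240.112.0.0/12 (H4) depth=12
  + 104.207.135.80/28 (H4) depth=28
  del 104.207.135.80/28 (clear depth 28)
  + 229.128.136.0/24 (H1) depth=24
  + 240.126.187.160/28 (H4) depth=28
  Q 229.128.136.0: descend 111001011000000010001000 ; hops seen [H2,H1] ; pick H1

== LOOKUPS ==
["H3","H3","H3","H3","H3","H3","H3","H3","H0","H0","H1","H1","H2","H1"]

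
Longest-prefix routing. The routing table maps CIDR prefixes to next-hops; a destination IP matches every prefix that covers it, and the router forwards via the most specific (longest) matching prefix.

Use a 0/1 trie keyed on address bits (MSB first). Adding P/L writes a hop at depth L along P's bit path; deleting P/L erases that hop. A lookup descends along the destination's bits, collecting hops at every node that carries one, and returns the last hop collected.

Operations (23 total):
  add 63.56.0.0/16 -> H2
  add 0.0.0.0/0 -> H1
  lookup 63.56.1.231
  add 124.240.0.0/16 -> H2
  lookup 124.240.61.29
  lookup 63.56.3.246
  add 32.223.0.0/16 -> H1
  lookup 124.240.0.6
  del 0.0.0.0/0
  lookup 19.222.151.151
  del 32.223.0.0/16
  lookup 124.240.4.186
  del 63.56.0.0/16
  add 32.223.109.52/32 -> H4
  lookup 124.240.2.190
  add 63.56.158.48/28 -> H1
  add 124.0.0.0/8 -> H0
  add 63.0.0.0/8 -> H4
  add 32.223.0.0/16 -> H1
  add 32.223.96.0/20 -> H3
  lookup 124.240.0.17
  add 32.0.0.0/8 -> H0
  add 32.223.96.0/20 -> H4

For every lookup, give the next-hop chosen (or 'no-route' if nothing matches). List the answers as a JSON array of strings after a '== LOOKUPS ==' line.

Trace:
  add 63.56.0.0/16 -> H2 at depth 16
  add 0.0.0.0/0 -> H1 at depth 0
  ? 63.56.1.231  path d0:H1→d1:-→d2:-→d3:-→d4:-→d5:-→d6:-→d7:-→d8:-→d9:-→d10:-→d11:-→d12:-→d13:-→d14:-→d15:-→d16:H2  best=H2
  add 124.240.0.0/16 -> H2 at depth 16
  ? 124.240.61.29  path d0:H1→d1:-→d2:-→d3:-→d4:-→d5:-→d6:-→d7:-→d8:-→d9:-→d10:-→d11:-→d12:-→d13:-→d14:-→d15:-→d16:H2  best=H2
  ? 63.56.3.246  path d0:H1→d1:-→d2:-→d3:-→d4:-→d5:-→d6:-→d7:-→d8:-→d9:-→d10:-→d11:-→d12:-→d13:-→d14:-→d15:-→d16:H2  best=H2
  add 32.223.0.0/16 -> H1 at depth 16
  ? 124.240.0.6  path d0:H1→d1:-→d2:-→d3:-→d4:-→d5:-→d6:-→d7:-→d8:-→d9:-→d10:-→d11:-→d12:-→d13:-→d14:-→d15:-→d16:H2  best=H2
  - 0.0.0.0/0 clear@0
  ? 19.222.151.151  path d0:-→d1:-→d2:-  best=no-route
  - 32.223.0.0/16 clear@16
  ? 124.240.4.186  path d0:-→d1:-→d2:-→d3:-→d4:-→d5:-→d6:-→d7:-→d8:-→d9:-→d10:-→d11:-→d12:-→d13:-→d14:-→d15:-→d16:H2  best=H2
  - 63.56.0.0/16 clear@16
  add 32.223.109.52/32 -> H4 at depth 32
  ? 124.240.2.190  path d0:-→d1:-→d2:-→d3:-→d4:-→d5:-→d6:-→d7:-→d8:-→d9:-→d10:-→d11:-→d12:-→d13:-→d14:-→d15:-→d16:H2  best=H2
  add 63.56.158.48/28 -> H1 at depth 28
  add 124.0.0.0/8 -> H0 at depth 8
  add 63.0.0.0/8 -> H4 at depth 8
  add 32.223.0.0/16 -> H1 at depth 16
  add 32.223.96.0/20 -> H3 at depth 20
  ? 124.240.0.17  path d0:-→d1:-→d2:-→d3:-→d4:-→d5:-→d6:-→d7:-→d8:H0→d9:-→d10:-→d11:-→d12:-→d13:-→d14:-→d15:-→d16:H2  best=H2
  add 32.0.0.0/8 -> H0 at depth 8
  add 32.223.96.0/20 -> H4 at depth 20

== LOOKUPS ==
["H2","H2","H2","H2","no-route","H2","H2","H2"]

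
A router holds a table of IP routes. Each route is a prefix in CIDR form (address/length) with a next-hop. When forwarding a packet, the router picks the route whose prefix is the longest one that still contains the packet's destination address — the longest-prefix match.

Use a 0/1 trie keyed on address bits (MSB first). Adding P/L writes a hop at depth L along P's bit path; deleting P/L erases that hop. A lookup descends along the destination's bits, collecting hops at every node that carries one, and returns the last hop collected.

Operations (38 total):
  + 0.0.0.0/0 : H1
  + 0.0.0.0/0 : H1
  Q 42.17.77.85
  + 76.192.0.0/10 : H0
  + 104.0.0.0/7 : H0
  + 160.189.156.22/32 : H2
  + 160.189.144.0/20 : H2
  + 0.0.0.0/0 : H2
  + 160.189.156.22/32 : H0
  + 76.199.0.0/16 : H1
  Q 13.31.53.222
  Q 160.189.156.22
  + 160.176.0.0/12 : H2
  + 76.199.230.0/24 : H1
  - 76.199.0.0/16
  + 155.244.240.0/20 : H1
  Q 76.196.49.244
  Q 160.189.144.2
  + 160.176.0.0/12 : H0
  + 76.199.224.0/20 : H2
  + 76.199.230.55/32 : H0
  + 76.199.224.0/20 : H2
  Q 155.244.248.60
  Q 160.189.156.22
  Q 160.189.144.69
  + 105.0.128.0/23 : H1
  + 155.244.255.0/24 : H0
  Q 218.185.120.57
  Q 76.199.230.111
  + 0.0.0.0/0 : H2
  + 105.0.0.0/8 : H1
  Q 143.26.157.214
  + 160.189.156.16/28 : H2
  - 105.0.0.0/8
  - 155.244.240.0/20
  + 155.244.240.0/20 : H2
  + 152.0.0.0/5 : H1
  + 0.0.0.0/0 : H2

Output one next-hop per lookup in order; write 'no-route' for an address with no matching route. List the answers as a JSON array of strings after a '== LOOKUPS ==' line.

Process each operation:
  + 0.0.0.0/0 (H1) depth=0
  + 0.0.0.0/0 (H1) depth=0
  Q 42.17.77.85: descend ε ; hops seen [H1] ; pick H1
  + 76.192.0.0/10 (H0) depth=10
  + 104.0.0.0/7 (H0) depth=7
  + 160.189.156.22/32 (H2) depth=32
  + 160.189.144.0/20 (H2) depth=20
  + 0.0.0.0/0 (H2) depth=0
  + 160.189.156.22/32 (H0) depth=32
  + 76.199.0.0/16 (H1) depth=16
  Q 13.31.53.222: descend 0 ; hops seen [H2] ; pick H2
  Q 160.189.156.22: descend 10100000101111011001110000010110 ; hops seen [H2,H2,H0] ; pick H0
  + 160.176.0.0/12 (H2) depth=12
  + 76.199.230.0/24 (H1) depth=24
  del 76.199.0.0/16 (clear depth 16)
  + 155.244.240.0/20 (H1) depth=20
  Q 76.196.49.244: descend 01001100110001 ; hops seen [H2,H0] ; pick H0
  Q 160.189.144.2: descend 10100000101111011001 ; hops seen [H2,H2,H2] ; pick H2
  + 160.176.0.0/12 (H0) depth=12
  + 76.199.224.0/20 (H2) depth=20
  + 76.199.230.55/32 (H0) depth=32
  + 76.199.224.0/20 (H2) depth=20
  Q 155.244.248.60: descend 10011011111101001111 ; hops seen [H2,H1] ; pick H1
  Q 160.189.156.22: descend 10100000101111011001110000010110 ; hops seen [H2,H0,H2,H0] ; pick H0
  Q 160.189.144.69: descend 10100000101111011001 ; hops seen [H2,H0,H2] ; pick H2
  + 105.0.128.0/23 (H1) depth=23
  + 155.244.255.0/24 (H0) depth=24
  Q 218.185.120.57: descend 1 ; hops seen [H2] ; pick H2
  Q 76.199.230.111: descend 0100110011000111111001100 ; hops seen [H2,H0,H2,H1] ; pick H1
  + 0.0.0.0/0 (H2) depth=0
  + 105.0.0.0/8 (H1) depth=8
  Q 143.26.157.214: descend 100 ; hops seen [H2] ; pick H2
  + 160.189.156.16/28 (H2) depth=28
  del 105.0.0.0/8 (clear depth 8)
  del 155.244.240.0/20 (clear depth 20)
  + 155.244.240.0/20 (H2) depth=20
  + 152.0.0.0/5 (H1) depth=5
  + 0.0.0.0/0 (H2) depth=0

== LOOKUPS ==
["H1","H2","H0","H0","H2","H1","H0","H2","H2","H1","H2"]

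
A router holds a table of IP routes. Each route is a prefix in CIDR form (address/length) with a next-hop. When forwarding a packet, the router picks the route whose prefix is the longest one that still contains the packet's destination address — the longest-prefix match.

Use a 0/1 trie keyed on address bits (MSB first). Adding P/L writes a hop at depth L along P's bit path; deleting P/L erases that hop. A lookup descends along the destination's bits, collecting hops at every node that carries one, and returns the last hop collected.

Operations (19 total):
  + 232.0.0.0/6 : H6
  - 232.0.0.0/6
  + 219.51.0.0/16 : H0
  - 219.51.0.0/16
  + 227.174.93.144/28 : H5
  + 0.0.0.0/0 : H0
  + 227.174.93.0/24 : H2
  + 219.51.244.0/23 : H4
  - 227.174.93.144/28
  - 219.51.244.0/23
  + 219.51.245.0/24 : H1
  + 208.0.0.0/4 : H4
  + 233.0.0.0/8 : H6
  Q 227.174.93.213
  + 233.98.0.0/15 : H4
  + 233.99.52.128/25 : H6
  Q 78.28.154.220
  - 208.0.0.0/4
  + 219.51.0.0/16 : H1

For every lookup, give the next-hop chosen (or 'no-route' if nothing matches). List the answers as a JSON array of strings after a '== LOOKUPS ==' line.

Apply in order:
  add 232.0.0.0/6 -> H6 at depth 6
  del 232.0.0.0/6 (clear depth 6)
  add 219.51.0.0/16 -> H0 at depth 16
  del 219.51.0.0/16 (clear depth 16)
  add 227.174.93.144/28 -> H5 at depth 28
  add 0.0.0.0/0 -> H0 at depth 0
  add 227.174.93.0/24 -> H2 at depth 24
  add 219.51.244.0/23 -> H4 at depth 23
  del 227.174.93.144/28 (clear depth 28)
  del 219.51.244.0/23 (clear depth 23)
  add 219.51.245.0/24 -> H1 at depth 24
  add 208.0.0.0/4 -> H4 at depth 4
  add 233.0.0.0/8 -> H6 at depth 8
  ? 227.174.93.213  path d0:H0→d1:-→d2:-→d3:-→d4:-→d5:-→d6:-→d7:-→d8:-→d9:-→d10:-→d11:-→d12:-→d13:-→d14:-→d15:-→d16:-→d17:-→d18:-→d19:-→d20:-→d21:-→d22:-→d23:-→d24:H2→d25:-  best=H2
  add 233.98.0.0/15 -> H4 at depth 15
  add 233.99.52.128/25 -> H6 at depth 25
  ? 78.28.154.220  path d0:H0  best=H0
  del 208.0.0.0/4 (clear depth 4)
  add 219.51.0.0/16 -> H1 at depth 16

== LOOKUPS ==
["H2","H0"]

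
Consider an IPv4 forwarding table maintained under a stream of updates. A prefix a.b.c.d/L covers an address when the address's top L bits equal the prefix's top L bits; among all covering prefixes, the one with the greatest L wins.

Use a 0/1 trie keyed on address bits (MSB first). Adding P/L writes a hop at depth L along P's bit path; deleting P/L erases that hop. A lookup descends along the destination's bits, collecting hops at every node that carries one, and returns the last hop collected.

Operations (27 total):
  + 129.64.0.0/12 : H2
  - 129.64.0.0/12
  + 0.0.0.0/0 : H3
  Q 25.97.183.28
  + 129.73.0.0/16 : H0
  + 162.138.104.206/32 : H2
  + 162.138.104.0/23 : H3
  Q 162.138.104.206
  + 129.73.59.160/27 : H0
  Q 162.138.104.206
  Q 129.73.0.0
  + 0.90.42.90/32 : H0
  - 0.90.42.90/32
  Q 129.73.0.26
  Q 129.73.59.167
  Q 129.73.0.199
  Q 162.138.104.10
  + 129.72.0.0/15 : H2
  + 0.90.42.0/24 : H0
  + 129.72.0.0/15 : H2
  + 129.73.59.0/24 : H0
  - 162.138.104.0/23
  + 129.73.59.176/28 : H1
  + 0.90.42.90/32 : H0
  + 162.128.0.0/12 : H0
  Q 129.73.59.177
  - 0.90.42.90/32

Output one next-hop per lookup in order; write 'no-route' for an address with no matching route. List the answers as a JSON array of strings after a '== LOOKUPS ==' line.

Apply in order:
  + 129.64.0.0/12 (H2) depth=12
  - 129.64.0.0/12 clear@12
  + 0.0.0.0/0 (H3) depth=0
  lookup 25.97.183.28: bits ε walk d0:H3 -> H3
  + 129.73.0.0/16 (H0) depth=16
  + 162.138.104.206/32 (H2) depth=32
  + 162.138.104.0/23 (H3) depth=23
  lookup 162.138.104.206: bits 10100010100010100110100011001110 walk d0:H3→d1:-→d2:-→d3:-→d4:-→d5:-→d6:-→d7:-→d8:-→d9:-→d10:-→d11:-→d12:-→d13:-→d14:-→d15:-→d16:-→d17:-→d18:-→d19:-→d20:-→d21:-→d22:-→d23:H3→d24:-→d25:-→d26:-→d27:-→d28:-→d29:-→d30:-→d31:-→d32:H2 -> H2
  + 129.73.59.160/27 (H0) depth=27
  lookup 162.138.104.206: bits 10100010100010100110100011001110 walk d0:H3→d1:-→d2:-→d3:-→d4:-→d5:-→d6:-→d7:-→d8:-→d9:-→d10:-→d11:-→d12:-→d13:-→d14:-→d15:-→d16:-→d17:-→d18:-→d19:-→d20:-→d21:-→d22:-→d23:H3→d24:-→d25:-→d26:-→d27:-→d28:-→d29:-→d30:-→d31:-→d32:H2 -> H2
  lookup 129.73.0.0: bits 100000010100100100 walk d0:H3→d1:-→d2:-→d3:-→d4:-→d5:-→d6:-→d7:-→d8:-→d9:-→d10:-→d11:-→d12:-→d13:-→d14:-→d15:-→d16:H0→d17:-→d18:- -> H0
  + 0.90.42.90/32 (H0) depth=32
  - 0.90.42.90/32 clear@32
  lookup 129.73.0.26: bits 100000010100100100 walk d0:H3→d1:-→d2:-→d3:-→d4:-→d5:-→d6:-→d7:-→d8:-→d9:-→d10:-→d11:-→d12:-→d13:-→d14:-→d15:-→d16:H0→d17:-→d18:- -> H0
  lookup 129.73.59.167: bits 100000010100100100111011101 walk d0:H3→d1:-→d2:-→d3:-→d4:-→d5:-→d6:-→d7:-→d8:-→d9:-→d10:-→d11:-→d12:-→d13:-→d14:-→d15:-→d16:H0→d17:-→d18:-→d19:-→d20:-→d21:-→d22:-→d23:-→d24:-→d25:-→d26:-→d27:H0 -> H0
  lookup 129.73.0.199: bits 100000010100100100 walk d0:H3→d1:-→d2:-→d3:-→d4:-→d5:-→d6:-→d7:-→d8:-→d9:-→d10:-→d11:-→d12:-→d13:-→d14:-→d15:-→d16:H0→d17:-→d18:- -> H0
  lookup 162.138.104.10: bits 101000101000101001101000 walk d0:H3→d1:-→d2:-→d3:-→d4:-→d5:-→d6:-→d7:-→d8:-→d9:-→d10:-→d11:-→d12:-→d13:-→d14:-→d15:-→d16:-→d17:-→d18:-→d19:-→d20:-→d21:-→d22:-→d23:H3→d24:- -> H3
  + 129.72.0.0/15 (H2) depth=15
  + 0.90.42.0/24 (H0) depth=24
  + 129.72.0.0/15 (H2) depth=15
  + 129.73.59.0/24 (H0) depth=24
  - 162.138.104.0/23 clear@23
  + 129.73.59.176/28 (H1) depth=28
  + 0.90.42.90/32 (H0) depth=32
  + 162.128.0.0/12 (H0) depth=12
  lookup 129.73.59.177: bits 1000000101001001001110111011 walk d0:H3→d1:-→d2:-→d3:-→d4:-→d5:-→d6:-→d7:-→d8:-→d9:-→d10:-→d11:-→d12:-→d13:-→d14:-→d15:H2→d16:H0→d17:-→d18:-→d19:-→d20:-→d21:-→d22:-→d23:-→d24:H0→d25:-→d26:-→d27:H0→d28:H1 -> H1
  - 0.90.42.90/32 clear@32

== LOOKUPS ==
["H3","H2","H2","H0","H0","H0","H0","H3","H1"]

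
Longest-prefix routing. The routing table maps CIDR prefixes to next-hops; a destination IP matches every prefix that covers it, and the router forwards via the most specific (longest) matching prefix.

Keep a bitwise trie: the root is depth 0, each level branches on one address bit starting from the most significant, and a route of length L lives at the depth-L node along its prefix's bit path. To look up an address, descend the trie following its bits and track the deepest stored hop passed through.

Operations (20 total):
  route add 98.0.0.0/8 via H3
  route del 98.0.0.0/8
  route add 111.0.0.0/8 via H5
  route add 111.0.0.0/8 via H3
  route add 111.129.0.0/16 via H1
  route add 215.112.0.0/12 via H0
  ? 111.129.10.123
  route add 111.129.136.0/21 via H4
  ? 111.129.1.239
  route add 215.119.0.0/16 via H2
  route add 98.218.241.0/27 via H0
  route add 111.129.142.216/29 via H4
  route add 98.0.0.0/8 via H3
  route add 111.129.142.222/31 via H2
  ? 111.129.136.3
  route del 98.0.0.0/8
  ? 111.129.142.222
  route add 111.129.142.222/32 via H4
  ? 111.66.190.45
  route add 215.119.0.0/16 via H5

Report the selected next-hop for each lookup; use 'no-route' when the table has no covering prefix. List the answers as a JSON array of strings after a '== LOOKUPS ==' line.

Process each operation:
  add 98.0.0.0/8 -> H3 at depth 8
  - 98.0.0.0/8 clear@8
  add 111.0.0.0/8 -> H5 at depth 8
  add 111.0.0.0/8 -> H3 at depth 8
  add 111.129.0.0/16 -> H1 at depth 16
  add 215.112.0.0/12 -> H0 at depth 12
  ? 111.129.10.123  path d0:-→d1:-→d2:-→d3:-→d4:-→d5:-→d6:-→d7:-→d8:H3→d9:-→d10:-→d11:-→d12:-→d13:-→d14:-→d15:-→d16:H1  best=H1
  add 111.129.136.0/21 -> H4 at depth 21
  ? 111.129.1.239  path d0:-→d1:-→d2:-→d3:-→d4:-→d5:-→d6:-→d7:-→d8:H3→d9:-→d10:-→d11:-→d12:-→d13:-→d14:-→d15:-→d16:H1  best=H1
  add 215.119.0.0/16 -> H2 at depth 16
  add 98.218.241.0/27 -> H0 at depth 27
  add 111.129.142.216/29 -> H4 at depth 29
  add 98.0.0.0/8 -> H3 at depth 8
  add 111.129.142.222/31 -> H2 at depth 31
  ? 111.129.136.3  path d0:-→d1:-→d2:-→d3:-→d4:-→d5:-→d6:-→d7:-→d8:H3→d9:-→d10:-→d11:-→d12:-→d13:-→d14:-→d15:-→d16:H1→d17:-→d18:-→d19:-→d20:-→d21:H4  best=H4
  - 98.0.0.0/8 clear@8
  ? 111.129.142.222  path d0:-→d1:-→d2:-→d3:-→d4:-→d5:-→d6:-→d7:-→d8:H3→d9:-→d10:-→d11:-→d12:-→d13:-→d14:-→d15:-→d16:H1→d17:-→d18:-→d19:-→d20:-→d21:H4→d22:-→d23:-→d24:-→d25:-→d26:-→d27:-→d28:-→d29:H4→d30:-→d31:H2  best=H2
  add 111.129.142.222/32 -> H4 at depth 32
  ? 111.66.190.45  path d0:-→d1:-→d2:-→d3:-→d4:-→d5:-→d6:-→d7:-→d8:H3  best=H3
  add 215.119.0.0/16 -> H5 at depth 16

== LOOKUPS ==
["H1","H1","H4","H2","H3"]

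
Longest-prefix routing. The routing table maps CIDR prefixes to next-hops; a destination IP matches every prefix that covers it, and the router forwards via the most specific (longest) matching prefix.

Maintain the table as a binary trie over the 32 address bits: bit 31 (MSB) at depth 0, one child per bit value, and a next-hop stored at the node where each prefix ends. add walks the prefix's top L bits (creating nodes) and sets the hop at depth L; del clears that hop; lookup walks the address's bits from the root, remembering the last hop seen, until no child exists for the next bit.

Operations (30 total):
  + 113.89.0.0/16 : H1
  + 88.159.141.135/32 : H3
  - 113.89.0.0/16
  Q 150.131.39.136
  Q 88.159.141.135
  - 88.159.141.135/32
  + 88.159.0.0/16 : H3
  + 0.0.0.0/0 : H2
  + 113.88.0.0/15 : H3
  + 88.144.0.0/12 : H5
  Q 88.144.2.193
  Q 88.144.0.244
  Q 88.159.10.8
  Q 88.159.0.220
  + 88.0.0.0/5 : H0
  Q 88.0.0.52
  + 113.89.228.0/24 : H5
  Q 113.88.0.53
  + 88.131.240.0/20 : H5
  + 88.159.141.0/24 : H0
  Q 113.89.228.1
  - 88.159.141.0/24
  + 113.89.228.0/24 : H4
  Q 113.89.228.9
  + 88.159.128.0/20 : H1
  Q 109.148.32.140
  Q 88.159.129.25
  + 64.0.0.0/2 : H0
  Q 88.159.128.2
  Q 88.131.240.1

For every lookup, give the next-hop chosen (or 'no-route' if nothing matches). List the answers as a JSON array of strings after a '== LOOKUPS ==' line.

Trace:
  add 113.89.0.0/16 -> H1 at depth 16
  add 88.159.141.135/32 -> H3 at depth 32
  - 113.89.0.0/16 clear@16
  ? 150.131.39.136  path d0:-  best=no-route
  ? 88.159.141.135  path d0:-→d1:-→d2:-→d3:-→d4:-→d5:-→d6:-→d7:-→d8:-→d9:-→d10:-→d11:-→d12:-→d13:-→d14:-→d15:-→d16:-→d17:-→d18:-→d19:-→d20:-→d21:-→d22:-→d23:-→d24:-→d25:-→d26:-→d27:-→d28:-→d29:-→d30:-→d31:-→d32:H3  best=H3
  - 88.159.141.135/32 clear@32
  add 88.159.0.0/16 -> H3 at depth 16
  add 0.0.0.0/0 -> H2 at depth 0
  add 113.88.0.0/15 -> H3 at depth 15
  add 88.144.0.0/12 -> H5 at depth 12
  ? 88.144.2.193  path d0:H2→d1:-→d2:-→d3:-→d4:-→d5:-→d6:-→d7:-→d8:-→d9:-→d10:-→d11:-→d12:H5  best=H5
  ? 88.144.0.244  path d0:H2→d1:-→d2:-→d3:-→d4:-→d5:-→d6:-→d7:-→d8:-→d9:-→d10:-→d11:-→d12:H5  best=H5
  ? 88.159.10.8  path d0:H2→d1:-→d2:-→d3:-→d4:-→d5:-→d6:-→d7:-→d8:-→d9:-→d10:-→d11:-→d12:H5→d13:-→d14:-→d15:-→d16:H3  best=H3
  ? 88.159.0.220  path d0:H2→d1:-→d2:-→d3:-→d4:-→d5:-→d6:-→d7:-→d8:-→d9:-→d10:-→d11:-→d12:H5→d13:-→d14:-→d15:-→d16:H3  best=H3
  add 88.0.0.0/5 -> H0 at depth 5
  ? 88.0.0.52  path d0:H2→d1:-→d2:-→d3:-→d4:-→d5:H0→d6:-→d7:-→d8:-  best=H0
  add 113.89.228.0/24 -> H5 at depth 24
  ? 113.88.0.53  path d0:H2→d1:-→d2:-→d3:-→d4:-→d5:-→d6:-→d7:-→d8:-→d9:-→d10:-→d11:-→d12:-→d13:-→d14:-→d15:H3  best=H3
  add 88.131.240.0/20 -> H5 at depth 20
  add 88.159.141.0/24 -> H0 at depth 24
  ? 113.89.228.1  path d0:H2→d1:-→d2:-→d3:-→d4:-→d5:-→d6:-→d7:-→d8:-→d9:-→d10:-→d11:-→d12:-→d13:-→d14:-→d15:H3→d16:-→d17:-→d18:-→d19:-→d20:-→d21:-→d22:-→d23:-→d24:H5  best=H5
  - 88.159.141.0/24 clear@24
  add 113.89.228.0/24 -> H4 at depth 24
  ? 113.89.228.9  path d0:H2→d1:-→d2:-→d3:-→d4:-→d5:-→d6:-→d7:-→d8:-→d9:-→d10:-→d11:-→d12:-→d13:-→d14:-→d15:H3→d16:-→d17:-→d18:-→d19:-→d20:-→d21:-→d22:-→d23:-→d24:H4  best=H4
  add 88.159.128.0/20 -> H1 at depth 20
  ? 109.148.32.140  path d0:H2→d1:-→d2:-→d3:-  best=H2
  ? 88.159.129.25  path d0:H2→d1:-→d2:-→d3:-→d4:-→d5:H0→d6:-→d7:-→d8:-→d9:-→d10:-→d11:-→d12:H5→d13:-→d14:-→d15:-→d16:H3→d17:-→d18:-→d19:-→d20:H1  best=H1
  add 64.0.0.0/2 -> H0 at depth 2
  ? 88.159.128.2  path d0:H2→d1:-→d2:H0→d3:-→d4:-→d5:H0→d6:-→d7:-→d8:-→d9:-→d10:-→d11:-→d12:H5→d13:-→d14:-→d15:-→d16:H3→d17:-→d18:-→d19:-→d20:H1  best=H1
  ? 88.131.240.1  path d0:H2→d1:-→d2:H0→d3:-→d4:-→d5:H0→d6:-→d7:-→d8:-→d9:-→d10:-→d11:-→d12:-→d13:-→d14:-→d15:-→d16:-→d17:-→d18:-→d19:-→d20:H5  best=H5

== LOOKUPS ==
["no-route","H3","H5","H5","H3","H3","H0","H3","H5","H4","H2","H1","H1","H5"]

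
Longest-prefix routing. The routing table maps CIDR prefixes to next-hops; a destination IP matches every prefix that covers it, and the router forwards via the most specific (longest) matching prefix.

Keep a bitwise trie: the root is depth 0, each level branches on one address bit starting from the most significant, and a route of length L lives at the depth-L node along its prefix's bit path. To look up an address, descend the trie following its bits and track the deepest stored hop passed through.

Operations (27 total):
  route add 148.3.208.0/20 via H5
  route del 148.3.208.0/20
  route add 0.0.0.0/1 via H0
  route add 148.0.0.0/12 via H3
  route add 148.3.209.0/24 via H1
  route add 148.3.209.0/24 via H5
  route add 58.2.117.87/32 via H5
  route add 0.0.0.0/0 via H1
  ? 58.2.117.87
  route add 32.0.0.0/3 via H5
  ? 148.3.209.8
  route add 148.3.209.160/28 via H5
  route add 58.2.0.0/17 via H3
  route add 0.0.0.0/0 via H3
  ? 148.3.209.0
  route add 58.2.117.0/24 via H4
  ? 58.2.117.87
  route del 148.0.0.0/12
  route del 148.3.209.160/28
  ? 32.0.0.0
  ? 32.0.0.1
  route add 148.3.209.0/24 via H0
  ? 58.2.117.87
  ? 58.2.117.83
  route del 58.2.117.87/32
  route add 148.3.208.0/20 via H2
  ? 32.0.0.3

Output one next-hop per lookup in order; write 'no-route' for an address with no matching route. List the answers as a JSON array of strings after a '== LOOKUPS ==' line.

Apply in order:
  add 148.3.208.0/20 -> H5 at depth 20
  - 148.3.208.0/20 clear@20
  add 0.0.0.0/1 -> H0 at depth 1
  add 148.0.0.0/12 -> H3 at depth 12
  add 148.3.209.0/24 -> H1 at depth 24
  add 148.3.209.0/24 -> H5 at depth 24
  add 58.2.117.87/32 -> H5 at depth 32
  add 0.0.0.0/0 -> H1 at depth 0
  Q 58.2.117.87: descend 00111010000000100111010101010111 ; hops seen [H1,H0,H5] ; pick H5
  add 32.0.0.0/3 -> H5 at depth 3
  Q 148.3.209.8: descend 100101000000001111010001 ; hops seen [H1,H3,H5] ; pick H5
  add 148.3.209.160/28 -> H5 at depth 28
  add 58.2.0.0/17 -> H3 at depth 17
  add 0.0.0.0/0 -> H3 at depth 0
  Q 148.3.209.0: descend 100101000000001111010001 ; hops seen [H3,H3,H5] ; pick H5
  add 58.2.117.0/24 -> H4 at depth 24
  Q 58.2.117.87: descend 00111010000000100111010101010111 ; hops seen [H3,H0,H5,H3,H4,H5] ; pick H5
  - 148.0.0.0/12 clear@12
  - 148.3.209.160/28 clear@28
  Q 32.0.0.0: descend 001 ; hops seen [H3,H0,H5] ; pick H5
  Q 32.0.0.1: descend 001 ; hops seen [H3,H0,H5] ; pick H5
  add 148.3.209.0/24 -> H0 at depth 24
  Q 58.2.117.87: descend 00111010000000100111010101010111 ; hops seen [H3,H0,H5,H3,H4,H5] ; pick H5
  Q 58.2.117.83: descend 00111010000000100111010101010 ; hops seen [H3,H0,H5,H3,H4] ; pick H4
  - 58.2.117.87/32 clear@32
  add 148.3.208.0/20 -> H2 at depth 20
  Q 32.0.0.3: descend 001 ; hops seen [H3,H0,H5] ; pick H5

== LOOKUPS ==
["H5","H5","H5","H5","H5","H5","H5","H4","H5"]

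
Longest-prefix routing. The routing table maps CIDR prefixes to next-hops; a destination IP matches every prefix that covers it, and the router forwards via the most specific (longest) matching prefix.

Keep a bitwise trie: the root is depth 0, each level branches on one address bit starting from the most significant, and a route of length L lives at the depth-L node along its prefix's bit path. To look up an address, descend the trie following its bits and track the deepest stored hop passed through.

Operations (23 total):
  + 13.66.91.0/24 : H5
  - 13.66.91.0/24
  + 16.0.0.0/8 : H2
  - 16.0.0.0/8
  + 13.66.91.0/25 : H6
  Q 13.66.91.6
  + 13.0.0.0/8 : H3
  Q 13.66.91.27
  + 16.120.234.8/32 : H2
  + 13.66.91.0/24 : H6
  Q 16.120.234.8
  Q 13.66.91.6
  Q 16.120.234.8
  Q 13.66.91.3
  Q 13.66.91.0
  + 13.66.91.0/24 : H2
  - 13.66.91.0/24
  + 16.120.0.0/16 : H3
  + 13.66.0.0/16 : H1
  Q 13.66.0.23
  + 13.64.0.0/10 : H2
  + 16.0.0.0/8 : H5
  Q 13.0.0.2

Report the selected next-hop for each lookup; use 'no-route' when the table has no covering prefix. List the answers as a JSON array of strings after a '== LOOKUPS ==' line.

Process each operation:
  + 13.66.91.0/24 (H5) depth=24
  - 13.66.91.0/24 clear@24
  + 16.0.0.0/8 (H2) depth=8
  - 16.0.0.0/8 clear@8
  + 13.66.91.0/25 (H6) depth=25
  lookup 13.66.91.6: bits 0000110101000010010110110 walk d0:-→d1:-→d2:-→d3:-→d4:-→d5:-→d6:-→d7:-→d8:-→d9:-→d10:-→d11:-→d12:-→d13:-→d14:-→d15:-→d16:-→d17:-→d18:-→d19:-→d20:-→d21:-→d22:-→d23:-→d24:-→d25:H6 -> H6
  + 13.0.0.0/8 (H3) depth=8
  lookup 13.66.91.27: bits 0000110101000010010110110 walk d0:-→d1:-→d2:-→d3:-→d4:-→d5:-→d6:-→d7:-→d8:H3→d9:-→d10:-→d11:-→d12:-→d13:-→d14:-→d15:-→d16:-→d17:-→d18:-→d19:-→d20:-→d21:-→d22:-→d23:-→d24:-→d25:H6 -> H6
  + 16.120.234.8/32 (H2) depth=32
  + 13.66.91.0/24 (H6) depth=24
  lookup 16.120.234.8: bits 00010000011110001110101000001000 walk d0:-→d1:-→d2:-→d3:-→d4:-→d5:-→d6:-→d7:-→d8:-→d9:-→d10:-→d11:-→d12:-→d13:-→d14:-→d15:-→d16:-→d17:-→d18:-→d19:-→d20:-→d21:-→d22:-→d23:-→d24:-→d25:-→d26:-→d27:-→d28:-→d29:-→d30:-→d31:-→d32:H2 -> H2
  lookup 13.66.91.6: bits 0000110101000010010110110 walk d0:-→d1:-→d2:-→d3:-→d4:-→d5:-→d6:-→d7:-→d8:H3→d9:-→d10:-→d11:-→d12:-→d13:-→d14:-→d15:-→d16:-→d17:-→d18:-→d19:-→d20:-→d21:-→d22:-→d23:-→d24:H6→d25:H6 -> H6
  lookup 16.120.234.8: bits 00010000011110001110101000001000 walk d0:-→d1:-→d2:-→d3:-→d4:-→d5:-→d6:-→d7:-→d8:-→d9:-→d10:-→d11:-→d12:-→d13:-→d14:-→d15:-→d16:-→d17:-→d18:-→d19:-→d20:-→d21:-→d22:-→d23:-→d24:-→d25:-→d26:-→d27:-→d28:-→d29:-→d30:-→d31:-→d32:H2 -> H2
  lookup 13.66.91.3: bits 0000110101000010010110110 walk d0:-→d1:-→d2:-→d3:-→d4:-→d5:-→d6:-→d7:-→d8:H3→d9:-→d10:-→d11:-→d12:-→d13:-→d14:-→d15:-→d16:-→d17:-→d18:-→d19:-→d20:-→d21:-→d22:-→d23:-→d24:H6→d25:H6 -> H6
  lookup 13.66.91.0: bits 0000110101000010010110110 walk d0:-→d1:-→d2:-→d3:-→d4:-→d5:-→d6:-→d7:-→d8:H3→d9:-→d10:-→d11:-→d12:-→d13:-→d14:-→d15:-→d16:-→d17:-→d18:-→d19:-→d20:-→d21:-→d22:-→d23:-→d24:H6→d25:H6 -> H6
  + 13.66.91.0/24 (H2) depth=24
  - 13.66.91.0/24 clear@24
  + 16.120.0.0/16 (H3) depth=16
  + 13.66.0.0/16 (H1) depth=16
  lookup 13.66.0.23: bits 00001101010000100 walk d0:-→d1:-→d2:-→d3:-→d4:-→d5:-→d6:-→d7:-→d8:H3→d9:-→d10:-→d11:-→d12:-→d13:-→d14:-→d15:-→d16:H1→d17:- -> H1
  + 13.64.0.0/10 (H2) depth=10
  + 16.0.0.0/8 (H5) depth=8
  lookup 13.0.0.2: bits 000011010 walk d0:-→d1:-→d2:-→d3:-→d4:-→d5:-→d6:-→d7:-→d8:H3→d9:- -> H3

== LOOKUPS ==
["H6","H6","H2","H6","H2","H6","H6","H1","H3"]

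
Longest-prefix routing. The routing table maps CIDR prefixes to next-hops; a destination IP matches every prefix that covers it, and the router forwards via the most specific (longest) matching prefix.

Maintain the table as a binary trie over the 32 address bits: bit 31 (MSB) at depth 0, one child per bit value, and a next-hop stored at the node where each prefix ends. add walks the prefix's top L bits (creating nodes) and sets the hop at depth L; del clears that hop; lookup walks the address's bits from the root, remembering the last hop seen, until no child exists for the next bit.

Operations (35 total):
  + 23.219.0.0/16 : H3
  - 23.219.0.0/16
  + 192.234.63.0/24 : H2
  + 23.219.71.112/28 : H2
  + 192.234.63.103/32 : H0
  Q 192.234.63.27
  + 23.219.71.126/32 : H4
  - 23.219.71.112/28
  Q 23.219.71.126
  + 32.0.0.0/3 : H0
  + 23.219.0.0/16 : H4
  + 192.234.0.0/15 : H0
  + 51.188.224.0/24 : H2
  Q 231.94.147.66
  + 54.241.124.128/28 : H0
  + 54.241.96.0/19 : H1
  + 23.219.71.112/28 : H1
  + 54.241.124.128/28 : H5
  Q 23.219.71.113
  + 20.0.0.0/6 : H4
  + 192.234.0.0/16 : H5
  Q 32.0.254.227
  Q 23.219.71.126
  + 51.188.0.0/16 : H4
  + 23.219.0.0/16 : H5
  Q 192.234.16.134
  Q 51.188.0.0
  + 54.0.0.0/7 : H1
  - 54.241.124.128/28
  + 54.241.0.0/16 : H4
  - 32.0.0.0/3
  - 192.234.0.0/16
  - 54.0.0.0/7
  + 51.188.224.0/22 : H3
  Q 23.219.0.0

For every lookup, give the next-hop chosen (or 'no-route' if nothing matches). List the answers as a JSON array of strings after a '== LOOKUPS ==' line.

Process each operation:
  add 23.219.0.0/16 -> H3 at depth 16
  del 23.219.0.0/16 (clear depth 16)
  add 192.234.63.0/24 -> H2 at depth 24
  add 23.219.71.112/28 -> H2 at depth 28
  add 192.234.63.103/32 -> H0 at depth 32
  Q 192.234.63.27: descend 1100000011101010001111110 ; hops seen [H2] ; pick H2
  add 23.219.71.126/32 -> H4 at depth 32
  del 23.219.71.112/28 (clear depth 28)
  Q 23.219.71.126: descend 00010111110110110100011101111110 ; hops seen [H4] ; pick H4
  add 32.0.0.0/3 -> H0 at depth 3
  add 23.219.0.0/16 -> H4 at depth 16
  add 192.234.0.0/15 -> H0 at depth 15
  add 51.188.224.0/24 -> H2 at depth 24
  Q 231.94.147.66: descend 11 ; hops seen [∅] ; pick no-route
  add 54.241.124.128/28 -> H0 at depth 28
  add 54.241.96.0/19 -> H1 at depth 19
  add 23.219.71.112/28 -> H1 at depth 28
  add 54.241.124.128/28 -> H5 at depth 28
  Q 23.219.71.113: descend 0001011111011011010001110111 ; hops seen [H4,H1] ; pick H1
  add 20.0.0.0/6 -> H4 at depth 6
  add 192.234.0.0/16 -> H5 at depth 16
  Q 32.0.254.227: descend 001 ; hops seen [H0] ; pick H0
  Q 23.219.71.126: descend 00010111110110110100011101111110 ; hops seen [H4,H4,H1,H4] ; pick H4
  add 51.188.0.0/16 -> H4 at depth 16
  add 23.219.0.0/16 -> H5 at depth 16
  Q 192.234.16.134: descend 110000001110101000 ; hops seen [H0,H5] ; pick H5
  Q 51.188.0.0: descend 0011001110111100 ; hops seen [H0,H4] ; pick H4
  add 54.0.0.0/7 -> H1 at depth 7
  del 54.241.124.128/28 (clear depth 28)
  add 54.241.0.0/16 -> H4 at depth 16
  del 32.0.0.0/3 (clear depth 3)
  del 192.234.0.0/16 (clear depth 16)
  del 54.0.0.0/7 (clear depth 7)
  add 51.188.224.0/22 -> H3 at depth 22
  Q 23.219.0.0: descend 00010111110110110 ; hops seen [H4,H5] ; pick H5

== LOOKUPS ==
["H2","H4","no-route","H1","H0","H4","H5","H4","H5"]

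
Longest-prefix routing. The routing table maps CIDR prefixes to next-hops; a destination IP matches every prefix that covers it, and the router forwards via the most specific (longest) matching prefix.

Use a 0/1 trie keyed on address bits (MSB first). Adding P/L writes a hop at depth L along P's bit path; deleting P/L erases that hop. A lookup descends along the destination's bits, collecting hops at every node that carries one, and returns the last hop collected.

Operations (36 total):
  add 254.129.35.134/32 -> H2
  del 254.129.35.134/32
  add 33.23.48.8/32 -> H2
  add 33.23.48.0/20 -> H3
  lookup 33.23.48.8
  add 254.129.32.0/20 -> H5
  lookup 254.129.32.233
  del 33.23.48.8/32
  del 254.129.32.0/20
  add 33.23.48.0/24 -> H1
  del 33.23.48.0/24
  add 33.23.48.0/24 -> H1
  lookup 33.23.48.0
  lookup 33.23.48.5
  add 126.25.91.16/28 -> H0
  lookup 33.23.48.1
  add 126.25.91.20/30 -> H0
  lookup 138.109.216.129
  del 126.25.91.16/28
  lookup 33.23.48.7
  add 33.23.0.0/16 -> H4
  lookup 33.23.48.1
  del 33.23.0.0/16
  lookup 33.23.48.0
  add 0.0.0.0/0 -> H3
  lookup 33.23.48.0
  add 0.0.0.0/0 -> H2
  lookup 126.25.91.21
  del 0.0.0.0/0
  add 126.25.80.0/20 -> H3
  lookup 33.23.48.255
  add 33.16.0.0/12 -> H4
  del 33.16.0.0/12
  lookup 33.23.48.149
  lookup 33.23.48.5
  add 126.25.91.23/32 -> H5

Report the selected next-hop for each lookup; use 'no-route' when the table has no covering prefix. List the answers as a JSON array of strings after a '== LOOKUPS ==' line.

Process each operation:
  + 254.129.35.134/32 (H2) depth=32
  - 254.129.35.134/32 clear@32
  + 33.23.48.8/32 (H2) depth=32
  + 33.23.48.0/20 (H3) depth=20
  ? 33.23.48.8  path d0:-→d1:-→d2:-→d3:-→d4:-→d5:-→d6:-→d7:-→d8:-→d9:-→d10:-→d11:-→d12:-→d13:-→d14:-→d15:-→d16:-→d17:-→d18:-→d19:-→d20:H3→d21:-→d22:-→d23:-→d24:-→d25:-→d26:-→d27:-→d28:-→d29:-→d30:-→d31:-→d32:H2  best=H2
  + 254.129.32.0/20 (H5) depth=20
  ? 254.129.32.233  path d0:-→d1:-→d2:-→d3:-→d4:-→d5:-→d6:-→d7:-→d8:-→d9:-→d10:-→d11:-→d12:-→d13:-→d14:-→d15:-→d16:-→d17:-→d18:-→d19:-→d20:H5→d21:-→d22:-  best=H5
  - 33.23.48.8/32 clear@32
  - 254.129.32.0/20 clear@20
  + 33.23.48.0/24 (H1) depth=24
  - 33.23.48.0/24 clear@24
  + 33.23.48.0/24 (H1) depth=24
  ? 33.23.48.0  path d0:-→d1:-→d2:-→d3:-→d4:-→d5:-→d6:-→d7:-→d8:-→d9:-→d10:-→d11:-→d12:-→d13:-→d14:-→d15:-→d16:-→d17:-→d18:-→d19:-→d20:H3→d21:-→d22:-→d23:-→d24:H1→d25:-→d26:-→d27:-→d28:-  best=H1
  ? 33.23.48.5  path d0:-→d1:-→d2:-→d3:-→d4:-→d5:-→d6:-→d7:-→d8:-→d9:-→d10:-→d11:-→d12:-→d13:-→d14:-→d15:-→d16:-→d17:-→d18:-→d19:-→d20:H3→d21:-→d22:-→d23:-→d24:H1→d25:-→d26:-→d27:-→d28:-  best=H1
  + 126.25.91.16/28 (H0) depth=28
  ? 33.23.48.1  path d0:-→d1:-→d2:-→d3:-→d4:-→d5:-→d6:-→d7:-→d8:-→d9:-→d10:-→d11:-→d12:-→d13:-→d14:-→d15:-→d16:-→d17:-→d18:-→d19:-→d20:H3→d21:-→d22:-→d23:-→d24:H1→d25:-→d26:-→d27:-→d28:-  best=H1
  + 126.25.91.20/30 (H0) depth=30
  ? 138.109.216.129  path d0:-→d1:-  best=no-route
  - 126.25.91.16/28 clear@28
  ? 33.23.48.7  path d0:-→d1:-→d2:-→d3:-→d4:-→d5:-→d6:-→d7:-→d8:-→d9:-→d10:-→d11:-→d12:-→d13:-→d14:-→d15:-→d16:-→d17:-→d18:-→d19:-→d20:H3→d21:-→d22:-→d23:-→d24:H1→d25:-→d26:-→d27:-→d28:-  best=H1
  + 33.23.0.0/16 (H4) depth=16
  ? 33.23.48.1  path d0:-→d1:-→d2:-→d3:-→d4:-→d5:-→d6:-→d7:-→d8:-→d9:-→d10:-→d11:-→d12:-→d13:-→d14:-→d15:-→d16:H4→d17:-→d18:-→d19:-→d20:H3→d21:-→d22:-→d23:-→d24:H1→d25:-→d26:-→d27:-→d28:-  best=H1
  - 33.23.0.0/16 clear@16
  ? 33.23.48.0  path d0:-→d1:-→d2:-→d3:-→d4:-→d5:-→d6:-→d7:-→d8:-→d9:-→d10:-→d11:-→d12:-→d13:-→d14:-→d15:-→d16:-→d17:-→d18:-→d19:-→d20:H3→d21:-→d22:-→d23:-→d24:H1→d25:-→d26:-→d27:-→d28:-  best=H1
  + 0.0.0.0/0 (H3) depth=0
  ? 33.23.48.0  path d0:H3→d1:-→d2:-→d3:-→d4:-→d5:-→d6:-→d7:-→d8:-→d9:-→d10:-→d11:-→d12:-→d13:-→d14:-→d15:-→d16:-→d17:-→d18:-→d19:-→d20:H3→d21:-→d22:-→d23:-→d24:H1→d25:-→d26:-→d27:-→d28:-  best=H1
  + 0.0.0.0/0 (H2) depth=0
  ? 126.25.91.21  path d0:H2→d1:-→d2:-→d3:-→d4:-→d5:-→d6:-→d7:-→d8:-→d9:-→d10:-→d11:-→d12:-→d13:-→d14:-→d15:-→d16:-→d17:-→d18:-→d19:-→d20:-→d21:-→d22:-→d23:-→d24:-→d25:-→d26:-→d27:-→d28:-→d29:-→d30:H0  best=H0
  - 0.0.0.0/0 clear@0
  + 126.25.80.0/20 (H3) depth=20
  ? 33.23.48.255  path d0:-→d1:-→d2:-→d3:-→d4:-→d5:-→d6:-→d7:-→d8:-→d9:-→d10:-→d11:-→d12:-→d13:-→d14:-→d15:-→d16:-→d17:-→d18:-→d19:-→d20:H3→d21:-→d22:-→d23:-→d24:H1  best=H1
  + 33.16.0.0/12 (H4) depth=12
  - 33.16.0.0/12 clear@12
  ? 33.23.48.149  path d0:-→d1:-→d2:-→d3:-→d4:-→d5:-→d6:-→d7:-→d8:-→d9:-→d10:-→d11:-→d12:-→d13:-→d14:-→d15:-→d16:-→d17:-→d18:-→d19:-→d20:H3→d21:-→d22:-→d23:-→d24:H1  best=H1
  ? 33.23.48.5  path d0:-→d1:-→d2:-→d3:-→d4:-→d5:-→d6:-→d7:-→d8:-→d9:-→d10:-→d11:-→d12:-→d13:-→d14:-→d15:-→d16:-→d17:-→d18:-→d19:-→d20:H3→d21:-→d22:-→d23:-→d24:H1→d25:-→d26:-→d27:-→d28:-  best=H1
  + 126.25.91.23/32 (H5) depth=32

== LOOKUPS ==
["H2","H5","H1","H1","H1","no-route","H1","H1","H1","H1","H0","H1","H1","H1"]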